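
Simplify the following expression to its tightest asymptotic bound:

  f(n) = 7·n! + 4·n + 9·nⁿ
Θ(nⁿ)

Order the terms by growth rate: 4·n ≺ 7·n! ≺ 9·nⁿ.
The fastest-growing term 9·nⁿ dominates as n → ∞; dropping its constant factor gives Θ(nⁿ).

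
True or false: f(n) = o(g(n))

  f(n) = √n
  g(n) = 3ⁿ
True

f(n) = √n is O(√n), and g(n) = 3ⁿ is O(3ⁿ).
Since O(√n) grows strictly slower than O(3ⁿ), f(n) = o(g(n)) is true.
This means lim(n→∞) f(n)/g(n) = 0.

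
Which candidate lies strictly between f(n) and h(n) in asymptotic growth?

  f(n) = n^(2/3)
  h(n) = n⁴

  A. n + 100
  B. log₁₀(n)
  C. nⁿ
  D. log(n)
A

We need g(n) with n^(2/3) = o(g(n)) and g(n) = o(n⁴), i.e. O(n^(2/3)) ≺ g ≺ O(n⁴).
Check each option:
  A. n + 100 — O(n) is strictly between O(n^(2/3)) and O(n⁴) ✓
  B. log₁₀(n) — O(log n) does not grow strictly faster than f(n)
  C. nⁿ — O(nⁿ) does not grow strictly slower than h(n)
  D. log(n) — O(log n) does not grow strictly faster than f(n)

Only option A (n + 100) lies strictly between.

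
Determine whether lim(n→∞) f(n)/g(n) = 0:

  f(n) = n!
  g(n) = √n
False

f(n) = n! is O(n!), and g(n) = √n is O(√n).
Since O(n!) grows faster than or equal to O(√n), f(n) = o(g(n)) is false.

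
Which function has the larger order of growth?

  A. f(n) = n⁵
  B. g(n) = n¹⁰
B

f(n) = n⁵ is O(n⁵), while g(n) = n¹⁰ is O(n¹⁰).
Since O(n¹⁰) grows faster than O(n⁵), g(n) dominates.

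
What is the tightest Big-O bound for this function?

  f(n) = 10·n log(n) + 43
O(n log n)

The dominant term in 10·n log(n) + 43 is 10·n log(n), which is Θ(n log n).
Lower-order terms (43) are asymptotically negligible.
Constants are absorbed, so the tightest bound is O(n log n).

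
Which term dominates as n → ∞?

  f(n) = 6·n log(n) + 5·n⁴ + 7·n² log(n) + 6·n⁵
6·n⁵

Looking at each term:
  - 6·n log(n) is O(n log n)
  - 5·n⁴ is O(n⁴)
  - 7·n² log(n) is O(n² log n)
  - 6·n⁵ is O(n⁵)

The term 6·n⁵ (O(n⁵)) grows fastest and dominates all others.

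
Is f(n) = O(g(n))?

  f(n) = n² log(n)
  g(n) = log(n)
False

f(n) = n² log(n) is O(n² log n), and g(n) = log(n) is O(log n).
Since O(n² log n) grows faster than O(log n), f(n) = O(g(n)) is false.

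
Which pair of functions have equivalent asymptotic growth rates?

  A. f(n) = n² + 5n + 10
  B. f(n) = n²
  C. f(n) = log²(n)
A and B

Examining each function:
  A. n² + 5n + 10 is O(n²)
  B. n² is O(n²)
  C. log²(n) is O(log² n)

Functions A and B both have the same complexity class.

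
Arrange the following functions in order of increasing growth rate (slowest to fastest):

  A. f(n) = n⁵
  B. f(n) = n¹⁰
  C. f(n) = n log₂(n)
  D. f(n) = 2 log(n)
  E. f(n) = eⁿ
D < C < A < B < E

Comparing growth rates:
D = 2 log(n) is O(log n)
C = n log₂(n) is O(n log n)
A = n⁵ is O(n⁵)
B = n¹⁰ is O(n¹⁰)
E = eⁿ is O(eⁿ)

Therefore, the order from slowest to fastest is: D < C < A < B < E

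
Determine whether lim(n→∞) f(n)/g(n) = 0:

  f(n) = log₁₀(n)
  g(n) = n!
True

f(n) = log₁₀(n) is O(log n), and g(n) = n! is O(n!).
Since O(log n) grows strictly slower than O(n!), f(n) = o(g(n)) is true.
This means lim(n→∞) f(n)/g(n) = 0.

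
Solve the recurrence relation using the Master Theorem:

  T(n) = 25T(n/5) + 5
Θ(n²)

Master Theorem: a = 25, b = 5, f(n) = 5.
Compute the critical exponent d = log₅(25) = 2.
Compare f(n) = Θ(1) against n^d:
  k = 0 < d = 2, so f(n) = O(n^(d-ε)) — Case 1.
  The recursion cost dominates: T(n) = Θ(n^d) = Θ(n²).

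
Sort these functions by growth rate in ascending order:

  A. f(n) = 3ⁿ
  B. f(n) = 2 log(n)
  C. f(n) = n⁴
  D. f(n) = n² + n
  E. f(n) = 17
E < B < D < C < A

Comparing growth rates:
E = 17 is O(1)
B = 2 log(n) is O(log n)
D = n² + n is O(n²)
C = n⁴ is O(n⁴)
A = 3ⁿ is O(3ⁿ)

Therefore, the order from slowest to fastest is: E < B < D < C < A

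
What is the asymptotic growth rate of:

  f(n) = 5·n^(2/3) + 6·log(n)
Θ(n^(2/3))

Order the terms by growth rate: 6·log(n) ≺ 5·n^(2/3).
The fastest-growing term 5·n^(2/3) dominates as n → ∞; dropping its constant factor gives Θ(n^(2/3)).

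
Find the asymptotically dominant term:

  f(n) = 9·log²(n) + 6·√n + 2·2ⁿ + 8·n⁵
2·2ⁿ

Looking at each term:
  - 9·log²(n) is O(log² n)
  - 6·√n is O(√n)
  - 2·2ⁿ is O(2ⁿ)
  - 8·n⁵ is O(n⁵)

The term 2·2ⁿ (O(2ⁿ)) grows fastest and dominates all others.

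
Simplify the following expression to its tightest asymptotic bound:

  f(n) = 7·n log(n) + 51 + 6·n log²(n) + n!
Θ(n!)

Order the terms by growth rate: 51 ≺ 7·n log(n) ≺ 6·n log²(n) ≺ n!.
The fastest-growing term n! dominates as n → ∞; dropping its constant factor gives Θ(n!).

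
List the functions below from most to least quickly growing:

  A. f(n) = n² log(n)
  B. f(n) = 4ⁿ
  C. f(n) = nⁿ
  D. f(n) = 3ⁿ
C > B > D > A

Comparing growth rates:
C = nⁿ is O(nⁿ)
B = 4ⁿ is O(4ⁿ)
D = 3ⁿ is O(3ⁿ)
A = n² log(n) is O(n² log n)

Therefore, the order from fastest to slowest is: C > B > D > A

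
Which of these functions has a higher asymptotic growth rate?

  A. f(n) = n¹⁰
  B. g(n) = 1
A

f(n) = n¹⁰ is O(n¹⁰), while g(n) = 1 is O(1).
Since O(n¹⁰) grows faster than O(1), f(n) dominates.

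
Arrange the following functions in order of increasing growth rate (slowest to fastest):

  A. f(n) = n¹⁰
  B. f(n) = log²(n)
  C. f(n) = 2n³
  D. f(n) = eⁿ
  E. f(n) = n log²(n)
B < E < C < A < D

Comparing growth rates:
B = log²(n) is O(log² n)
E = n log²(n) is O(n log² n)
C = 2n³ is O(n³)
A = n¹⁰ is O(n¹⁰)
D = eⁿ is O(eⁿ)

Therefore, the order from slowest to fastest is: B < E < C < A < D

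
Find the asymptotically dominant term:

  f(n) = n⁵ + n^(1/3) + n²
n⁵

Looking at each term:
  - n⁵ is O(n⁵)
  - n^(1/3) is O(n^(1/3))
  - n² is O(n²)

The term n⁵ (O(n⁵)) grows fastest and dominates all others.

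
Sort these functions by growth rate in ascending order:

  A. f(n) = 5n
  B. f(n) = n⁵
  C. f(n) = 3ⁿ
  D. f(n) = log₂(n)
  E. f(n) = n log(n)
D < A < E < B < C

Comparing growth rates:
D = log₂(n) is O(log n)
A = 5n is O(n)
E = n log(n) is O(n log n)
B = n⁵ is O(n⁵)
C = 3ⁿ is O(3ⁿ)

Therefore, the order from slowest to fastest is: D < A < E < B < C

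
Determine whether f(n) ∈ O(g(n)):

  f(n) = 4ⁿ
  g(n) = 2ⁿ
False

f(n) = 4ⁿ is O(4ⁿ), and g(n) = 2ⁿ is O(2ⁿ).
Since O(4ⁿ) grows faster than O(2ⁿ), f(n) = O(g(n)) is false.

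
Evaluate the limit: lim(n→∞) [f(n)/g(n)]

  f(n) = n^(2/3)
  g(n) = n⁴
0

Since n^(2/3) (O(n^(2/3))) grows slower than n⁴ (O(n⁴)),
the ratio f(n)/g(n) → 0 as n → ∞.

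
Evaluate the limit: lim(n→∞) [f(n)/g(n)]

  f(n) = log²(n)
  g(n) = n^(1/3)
0

Since log²(n) (O(log² n)) grows slower than n^(1/3) (O(n^(1/3))),
the ratio f(n)/g(n) → 0 as n → ∞.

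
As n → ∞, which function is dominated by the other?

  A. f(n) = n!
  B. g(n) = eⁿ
B

f(n) = n! is O(n!), while g(n) = eⁿ is O(eⁿ).
Since O(eⁿ) grows slower than O(n!), g(n) is dominated.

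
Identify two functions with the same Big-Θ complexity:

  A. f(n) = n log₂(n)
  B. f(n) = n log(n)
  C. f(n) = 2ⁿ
A and B

Examining each function:
  A. n log₂(n) is O(n log n)
  B. n log(n) is O(n log n)
  C. 2ⁿ is O(2ⁿ)

Functions A and B both have the same complexity class.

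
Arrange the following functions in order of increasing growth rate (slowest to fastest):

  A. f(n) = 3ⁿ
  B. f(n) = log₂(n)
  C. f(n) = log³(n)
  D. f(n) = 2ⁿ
B < C < D < A

Comparing growth rates:
B = log₂(n) is O(log n)
C = log³(n) is O(log³ n)
D = 2ⁿ is O(2ⁿ)
A = 3ⁿ is O(3ⁿ)

Therefore, the order from slowest to fastest is: B < C < D < A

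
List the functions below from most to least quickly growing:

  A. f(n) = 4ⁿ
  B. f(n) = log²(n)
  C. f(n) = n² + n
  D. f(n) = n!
D > A > C > B

Comparing growth rates:
D = n! is O(n!)
A = 4ⁿ is O(4ⁿ)
C = n² + n is O(n²)
B = log²(n) is O(log² n)

Therefore, the order from fastest to slowest is: D > A > C > B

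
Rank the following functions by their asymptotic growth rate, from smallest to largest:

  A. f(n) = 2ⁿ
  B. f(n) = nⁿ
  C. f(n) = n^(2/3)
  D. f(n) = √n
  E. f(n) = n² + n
D < C < E < A < B

Comparing growth rates:
D = √n is O(√n)
C = n^(2/3) is O(n^(2/3))
E = n² + n is O(n²)
A = 2ⁿ is O(2ⁿ)
B = nⁿ is O(nⁿ)

Therefore, the order from slowest to fastest is: D < C < E < A < B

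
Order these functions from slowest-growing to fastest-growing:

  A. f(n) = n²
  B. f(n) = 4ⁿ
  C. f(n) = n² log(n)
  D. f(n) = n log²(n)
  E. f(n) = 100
E < D < A < C < B

Comparing growth rates:
E = 100 is O(1)
D = n log²(n) is O(n log² n)
A = n² is O(n²)
C = n² log(n) is O(n² log n)
B = 4ⁿ is O(4ⁿ)

Therefore, the order from slowest to fastest is: E < D < A < C < B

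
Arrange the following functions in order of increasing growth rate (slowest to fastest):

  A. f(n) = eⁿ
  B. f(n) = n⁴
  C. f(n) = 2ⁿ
B < C < A

Comparing growth rates:
B = n⁴ is O(n⁴)
C = 2ⁿ is O(2ⁿ)
A = eⁿ is O(eⁿ)

Therefore, the order from slowest to fastest is: B < C < A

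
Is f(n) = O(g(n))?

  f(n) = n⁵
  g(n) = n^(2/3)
False

f(n) = n⁵ is O(n⁵), and g(n) = n^(2/3) is O(n^(2/3)).
Since O(n⁵) grows faster than O(n^(2/3)), f(n) = O(g(n)) is false.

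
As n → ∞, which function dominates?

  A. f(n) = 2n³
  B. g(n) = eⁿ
B

f(n) = 2n³ is O(n³), while g(n) = eⁿ is O(eⁿ).
Since O(eⁿ) grows faster than O(n³), g(n) dominates.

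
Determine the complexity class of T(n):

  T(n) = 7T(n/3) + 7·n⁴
Θ(n⁴)

Master Theorem: a = 7, b = 3, f(n) = 7·n⁴.
Compute the critical exponent d = log₃(7) = 1.771.
Compare f(n) = Θ(n⁴) against n^d:
  k = 4 > d = 1.771, so f(n) = Ω(n^(d+ε)) — Case 3.
  Regularity: a·(n/b)^4/n^4 = a/b^4 = 7/81 < 1 ✓.
  The top-level work dominates: T(n) = Θ(f(n)) = Θ(n⁴).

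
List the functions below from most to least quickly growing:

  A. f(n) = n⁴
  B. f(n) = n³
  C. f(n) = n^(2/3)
A > B > C

Comparing growth rates:
A = n⁴ is O(n⁴)
B = n³ is O(n³)
C = n^(2/3) is O(n^(2/3))

Therefore, the order from fastest to slowest is: A > B > C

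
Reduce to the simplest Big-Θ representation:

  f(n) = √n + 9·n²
Θ(n²)

Order the terms by growth rate: √n ≺ 9·n².
The fastest-growing term 9·n² dominates as n → ∞; dropping its constant factor gives Θ(n²).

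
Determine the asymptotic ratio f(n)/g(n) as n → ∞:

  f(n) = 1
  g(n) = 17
1/17

Since 1 and 17 have the same growth rate (O(1)),
the ratio converges to a constant: 1/17.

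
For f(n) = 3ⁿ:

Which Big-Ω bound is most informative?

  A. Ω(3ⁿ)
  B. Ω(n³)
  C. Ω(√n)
A

f(n) = 3ⁿ is Ω(3ⁿ).
All listed options are valid Big-Ω bounds (lower bounds),
but Ω(3ⁿ) is the tightest (largest valid bound).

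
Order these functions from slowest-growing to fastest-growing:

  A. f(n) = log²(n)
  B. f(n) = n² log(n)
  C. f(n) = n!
A < B < C

Comparing growth rates:
A = log²(n) is O(log² n)
B = n² log(n) is O(n² log n)
C = n! is O(n!)

Therefore, the order from slowest to fastest is: A < B < C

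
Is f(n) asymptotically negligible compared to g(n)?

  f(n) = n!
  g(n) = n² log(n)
False

f(n) = n! is O(n!), and g(n) = n² log(n) is O(n² log n).
Since O(n!) grows faster than or equal to O(n² log n), f(n) = o(g(n)) is false.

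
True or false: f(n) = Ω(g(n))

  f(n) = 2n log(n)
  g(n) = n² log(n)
False

f(n) = 2n log(n) is O(n log n), and g(n) = n² log(n) is O(n² log n).
Since O(n log n) grows slower than O(n² log n), f(n) = Ω(g(n)) is false.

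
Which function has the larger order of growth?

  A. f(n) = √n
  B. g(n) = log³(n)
A

f(n) = √n is O(√n), while g(n) = log³(n) is O(log³ n).
Since O(√n) grows faster than O(log³ n), f(n) dominates.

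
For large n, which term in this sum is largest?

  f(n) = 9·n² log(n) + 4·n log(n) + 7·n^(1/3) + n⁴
n⁴

Looking at each term:
  - 9·n² log(n) is O(n² log n)
  - 4·n log(n) is O(n log n)
  - 7·n^(1/3) is O(n^(1/3))
  - n⁴ is O(n⁴)

The term n⁴ (O(n⁴)) grows fastest and dominates all others.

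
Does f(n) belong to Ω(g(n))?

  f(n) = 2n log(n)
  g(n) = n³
False

f(n) = 2n log(n) is O(n log n), and g(n) = n³ is O(n³).
Since O(n log n) grows slower than O(n³), f(n) = Ω(g(n)) is false.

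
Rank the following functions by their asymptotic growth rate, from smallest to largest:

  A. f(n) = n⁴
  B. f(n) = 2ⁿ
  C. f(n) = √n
C < A < B

Comparing growth rates:
C = √n is O(√n)
A = n⁴ is O(n⁴)
B = 2ⁿ is O(2ⁿ)

Therefore, the order from slowest to fastest is: C < A < B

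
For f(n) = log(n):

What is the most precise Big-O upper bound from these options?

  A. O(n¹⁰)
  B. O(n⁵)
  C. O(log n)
C

f(n) = log(n) is O(log n).
All listed options are valid Big-O bounds (upper bounds),
but O(log n) is the tightest (smallest valid bound).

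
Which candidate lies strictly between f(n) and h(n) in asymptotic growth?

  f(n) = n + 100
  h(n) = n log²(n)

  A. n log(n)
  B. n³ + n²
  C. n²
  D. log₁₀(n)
A

We need g(n) with n + 100 = o(g(n)) and g(n) = o(n log²(n)), i.e. O(n) ≺ g ≺ O(n log² n).
Check each option:
  A. n log(n) — O(n log n) is strictly between O(n) and O(n log² n) ✓
  B. n³ + n² — O(n³) does not grow strictly slower than h(n)
  C. n² — O(n²) does not grow strictly slower than h(n)
  D. log₁₀(n) — O(log n) does not grow strictly faster than f(n)

Only option A (n log(n)) lies strictly between.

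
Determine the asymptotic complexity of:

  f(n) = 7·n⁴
O(n⁴)

The dominant term in 7·n⁴ is 7·n⁴, which is Θ(n⁴).
Constants are absorbed, so the tightest bound is O(n⁴).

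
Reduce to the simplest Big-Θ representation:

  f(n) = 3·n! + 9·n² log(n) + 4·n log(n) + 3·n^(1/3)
Θ(n!)

Order the terms by growth rate: 3·n^(1/3) ≺ 4·n log(n) ≺ 9·n² log(n) ≺ 3·n!.
The fastest-growing term 3·n! dominates as n → ∞; dropping its constant factor gives Θ(n!).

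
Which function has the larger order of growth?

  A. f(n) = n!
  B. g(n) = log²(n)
A

f(n) = n! is O(n!), while g(n) = log²(n) is O(log² n).
Since O(n!) grows faster than O(log² n), f(n) dominates.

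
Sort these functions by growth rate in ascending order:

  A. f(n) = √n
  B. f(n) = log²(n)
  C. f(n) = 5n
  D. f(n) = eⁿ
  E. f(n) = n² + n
B < A < C < E < D

Comparing growth rates:
B = log²(n) is O(log² n)
A = √n is O(√n)
C = 5n is O(n)
E = n² + n is O(n²)
D = eⁿ is O(eⁿ)

Therefore, the order from slowest to fastest is: B < A < C < E < D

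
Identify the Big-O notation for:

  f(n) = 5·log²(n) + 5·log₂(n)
O(log² n)

The dominant term in 5·log²(n) + 5·log₂(n) is 5·log²(n), which is Θ(log² n).
Lower-order terms (5·log₂(n)) are asymptotically negligible.
Constants are absorbed, so the tightest bound is O(log² n).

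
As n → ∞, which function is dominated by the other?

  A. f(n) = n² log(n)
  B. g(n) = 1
B

f(n) = n² log(n) is O(n² log n), while g(n) = 1 is O(1).
Since O(1) grows slower than O(n² log n), g(n) is dominated.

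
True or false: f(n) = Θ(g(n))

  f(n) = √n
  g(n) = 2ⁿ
False

f(n) = √n is O(√n), and g(n) = 2ⁿ is O(2ⁿ).
Since they have different growth rates, f(n) = Θ(g(n)) is false.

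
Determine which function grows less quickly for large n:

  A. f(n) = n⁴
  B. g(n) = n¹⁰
A

f(n) = n⁴ is O(n⁴), while g(n) = n¹⁰ is O(n¹⁰).
Since O(n⁴) grows slower than O(n¹⁰), f(n) is dominated.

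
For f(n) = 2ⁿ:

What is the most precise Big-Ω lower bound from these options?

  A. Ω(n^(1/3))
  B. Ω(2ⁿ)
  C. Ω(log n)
B

f(n) = 2ⁿ is Ω(2ⁿ).
All listed options are valid Big-Ω bounds (lower bounds),
but Ω(2ⁿ) is the tightest (largest valid bound).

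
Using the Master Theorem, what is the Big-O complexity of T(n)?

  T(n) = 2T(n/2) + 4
Θ(n)

Master Theorem: a = 2, b = 2, f(n) = 4.
Compute the critical exponent d = log₂(2) = 1.
Compare f(n) = Θ(1) against n^d:
  k = 0 < d = 1, so f(n) = O(n^(d-ε)) — Case 1.
  The recursion cost dominates: T(n) = Θ(n^d) = Θ(n).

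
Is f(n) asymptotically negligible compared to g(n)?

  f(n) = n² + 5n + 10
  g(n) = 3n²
False

f(n) = n² + 5n + 10 is O(n²), and g(n) = 3n² is O(n²).
Since they have the same growth rate, f(n) = o(g(n)) is false.
(f = o(g) requires f to grow strictly slower, not equal.)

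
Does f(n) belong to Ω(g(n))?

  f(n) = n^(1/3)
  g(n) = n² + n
False

f(n) = n^(1/3) is O(n^(1/3)), and g(n) = n² + n is O(n²).
Since O(n^(1/3)) grows slower than O(n²), f(n) = Ω(g(n)) is false.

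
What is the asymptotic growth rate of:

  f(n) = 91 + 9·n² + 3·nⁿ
Θ(nⁿ)

Order the terms by growth rate: 91 ≺ 9·n² ≺ 3·nⁿ.
The fastest-growing term 3·nⁿ dominates as n → ∞; dropping its constant factor gives Θ(nⁿ).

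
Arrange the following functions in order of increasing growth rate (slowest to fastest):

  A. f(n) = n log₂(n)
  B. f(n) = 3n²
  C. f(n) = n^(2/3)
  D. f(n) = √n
D < C < A < B

Comparing growth rates:
D = √n is O(√n)
C = n^(2/3) is O(n^(2/3))
A = n log₂(n) is O(n log n)
B = 3n² is O(n²)

Therefore, the order from slowest to fastest is: D < C < A < B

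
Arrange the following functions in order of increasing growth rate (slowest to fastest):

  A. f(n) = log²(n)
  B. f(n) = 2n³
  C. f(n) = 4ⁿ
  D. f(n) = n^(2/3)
A < D < B < C

Comparing growth rates:
A = log²(n) is O(log² n)
D = n^(2/3) is O(n^(2/3))
B = 2n³ is O(n³)
C = 4ⁿ is O(4ⁿ)

Therefore, the order from slowest to fastest is: A < D < B < C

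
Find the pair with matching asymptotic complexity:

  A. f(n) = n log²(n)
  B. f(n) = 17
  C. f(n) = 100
B and C

Examining each function:
  A. n log²(n) is O(n log² n)
  B. 17 is O(1)
  C. 100 is O(1)

Functions B and C both have the same complexity class.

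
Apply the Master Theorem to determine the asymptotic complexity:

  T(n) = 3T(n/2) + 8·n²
Θ(n²)

Master Theorem: a = 3, b = 2, f(n) = 8·n².
Compute the critical exponent d = log₂(3) = 1.585.
Compare f(n) = Θ(n²) against n^d:
  k = 2 > d = 1.585, so f(n) = Ω(n^(d+ε)) — Case 3.
  Regularity: a·(n/b)^2/n^2 = a/b^2 = 3/4 < 1 ✓.
  The top-level work dominates: T(n) = Θ(f(n)) = Θ(n²).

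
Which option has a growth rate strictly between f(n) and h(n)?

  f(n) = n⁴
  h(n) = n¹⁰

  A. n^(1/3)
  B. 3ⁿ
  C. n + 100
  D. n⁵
D

We need g(n) with n⁴ = o(g(n)) and g(n) = o(n¹⁰), i.e. O(n⁴) ≺ g ≺ O(n¹⁰).
Check each option:
  A. n^(1/3) — O(n^(1/3)) does not grow strictly faster than f(n)
  B. 3ⁿ — O(3ⁿ) does not grow strictly slower than h(n)
  C. n + 100 — O(n) does not grow strictly faster than f(n)
  D. n⁵ — O(n⁵) is strictly between O(n⁴) and O(n¹⁰) ✓

Only option D (n⁵) lies strictly between.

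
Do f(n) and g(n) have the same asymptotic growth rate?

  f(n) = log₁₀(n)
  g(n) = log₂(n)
True

f(n) = log₁₀(n) and g(n) = log₂(n) are both O(log n).
Since they have the same asymptotic growth rate, f(n) = Θ(g(n)) is true.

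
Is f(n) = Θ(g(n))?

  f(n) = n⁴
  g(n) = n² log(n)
False

f(n) = n⁴ is O(n⁴), and g(n) = n² log(n) is O(n² log n).
Since they have different growth rates, f(n) = Θ(g(n)) is false.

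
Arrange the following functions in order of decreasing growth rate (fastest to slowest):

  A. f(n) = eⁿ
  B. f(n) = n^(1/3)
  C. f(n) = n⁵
A > C > B

Comparing growth rates:
A = eⁿ is O(eⁿ)
C = n⁵ is O(n⁵)
B = n^(1/3) is O(n^(1/3))

Therefore, the order from fastest to slowest is: A > C > B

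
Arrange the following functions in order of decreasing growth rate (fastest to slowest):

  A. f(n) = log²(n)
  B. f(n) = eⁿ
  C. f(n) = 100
B > A > C

Comparing growth rates:
B = eⁿ is O(eⁿ)
A = log²(n) is O(log² n)
C = 100 is O(1)

Therefore, the order from fastest to slowest is: B > A > C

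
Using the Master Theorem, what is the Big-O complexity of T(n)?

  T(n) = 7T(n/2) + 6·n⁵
Θ(n⁵)

Master Theorem: a = 7, b = 2, f(n) = 6·n⁵.
Compute the critical exponent d = log₂(7) = 2.807.
Compare f(n) = Θ(n⁵) against n^d:
  k = 5 > d = 2.807, so f(n) = Ω(n^(d+ε)) — Case 3.
  Regularity: a·(n/b)^5/n^5 = a/b^5 = 7/32 < 1 ✓.
  The top-level work dominates: T(n) = Θ(f(n)) = Θ(n⁵).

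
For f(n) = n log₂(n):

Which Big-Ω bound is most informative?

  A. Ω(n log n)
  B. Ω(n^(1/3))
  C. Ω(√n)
A

f(n) = n log₂(n) is Ω(n log n).
All listed options are valid Big-Ω bounds (lower bounds),
but Ω(n log n) is the tightest (largest valid bound).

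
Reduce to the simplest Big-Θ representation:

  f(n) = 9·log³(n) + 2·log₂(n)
Θ(log³ n)

Order the terms by growth rate: 2·log₂(n) ≺ 9·log³(n).
The fastest-growing term 9·log³(n) dominates as n → ∞; dropping its constant factor gives Θ(log³ n).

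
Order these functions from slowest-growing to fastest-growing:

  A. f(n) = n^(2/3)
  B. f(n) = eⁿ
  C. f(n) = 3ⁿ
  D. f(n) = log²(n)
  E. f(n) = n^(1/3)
D < E < A < B < C

Comparing growth rates:
D = log²(n) is O(log² n)
E = n^(1/3) is O(n^(1/3))
A = n^(2/3) is O(n^(2/3))
B = eⁿ is O(eⁿ)
C = 3ⁿ is O(3ⁿ)

Therefore, the order from slowest to fastest is: D < E < A < B < C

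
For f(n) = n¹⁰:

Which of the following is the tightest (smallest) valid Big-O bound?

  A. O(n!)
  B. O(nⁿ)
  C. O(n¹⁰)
C

f(n) = n¹⁰ is O(n¹⁰).
All listed options are valid Big-O bounds (upper bounds),
but O(n¹⁰) is the tightest (smallest valid bound).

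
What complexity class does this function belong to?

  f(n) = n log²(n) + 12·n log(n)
O(n log² n)

The dominant term in n log²(n) + 12·n log(n) is n log²(n), which is Θ(n log² n).
Lower-order terms (12·n log(n)) are asymptotically negligible.
Constants are absorbed, so the tightest bound is O(n log² n).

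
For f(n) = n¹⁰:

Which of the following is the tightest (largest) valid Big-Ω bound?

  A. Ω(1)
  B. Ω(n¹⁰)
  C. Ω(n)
B

f(n) = n¹⁰ is Ω(n¹⁰).
All listed options are valid Big-Ω bounds (lower bounds),
but Ω(n¹⁰) is the tightest (largest valid bound).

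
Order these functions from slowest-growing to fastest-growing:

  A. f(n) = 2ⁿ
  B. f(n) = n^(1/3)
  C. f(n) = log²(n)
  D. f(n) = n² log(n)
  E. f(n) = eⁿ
C < B < D < A < E

Comparing growth rates:
C = log²(n) is O(log² n)
B = n^(1/3) is O(n^(1/3))
D = n² log(n) is O(n² log n)
A = 2ⁿ is O(2ⁿ)
E = eⁿ is O(eⁿ)

Therefore, the order from slowest to fastest is: C < B < D < A < E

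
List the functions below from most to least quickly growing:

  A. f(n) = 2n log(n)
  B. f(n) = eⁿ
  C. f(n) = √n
B > A > C

Comparing growth rates:
B = eⁿ is O(eⁿ)
A = 2n log(n) is O(n log n)
C = √n is O(√n)

Therefore, the order from fastest to slowest is: B > A > C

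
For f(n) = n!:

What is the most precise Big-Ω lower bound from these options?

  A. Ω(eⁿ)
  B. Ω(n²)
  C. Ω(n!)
C

f(n) = n! is Ω(n!).
All listed options are valid Big-Ω bounds (lower bounds),
but Ω(n!) is the tightest (largest valid bound).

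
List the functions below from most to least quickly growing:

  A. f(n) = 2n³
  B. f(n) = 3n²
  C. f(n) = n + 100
A > B > C

Comparing growth rates:
A = 2n³ is O(n³)
B = 3n² is O(n²)
C = n + 100 is O(n)

Therefore, the order from fastest to slowest is: A > B > C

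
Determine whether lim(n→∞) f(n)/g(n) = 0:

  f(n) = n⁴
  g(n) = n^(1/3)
False

f(n) = n⁴ is O(n⁴), and g(n) = n^(1/3) is O(n^(1/3)).
Since O(n⁴) grows faster than or equal to O(n^(1/3)), f(n) = o(g(n)) is false.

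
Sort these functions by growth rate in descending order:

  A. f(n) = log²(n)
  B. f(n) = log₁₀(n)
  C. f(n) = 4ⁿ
C > A > B

Comparing growth rates:
C = 4ⁿ is O(4ⁿ)
A = log²(n) is O(log² n)
B = log₁₀(n) is O(log n)

Therefore, the order from fastest to slowest is: C > A > B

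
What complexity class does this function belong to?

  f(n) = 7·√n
O(√n)

The dominant term in 7·√n is 7·√n, which is Θ(√n).
Constants are absorbed, so the tightest bound is O(√n).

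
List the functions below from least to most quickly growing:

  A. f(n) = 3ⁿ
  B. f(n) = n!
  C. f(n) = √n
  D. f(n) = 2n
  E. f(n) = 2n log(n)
C < D < E < A < B

Comparing growth rates:
C = √n is O(√n)
D = 2n is O(n)
E = 2n log(n) is O(n log n)
A = 3ⁿ is O(3ⁿ)
B = n! is O(n!)

Therefore, the order from slowest to fastest is: C < D < E < A < B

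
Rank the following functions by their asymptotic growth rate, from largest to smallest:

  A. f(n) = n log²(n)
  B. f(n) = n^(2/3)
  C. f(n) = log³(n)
A > B > C

Comparing growth rates:
A = n log²(n) is O(n log² n)
B = n^(2/3) is O(n^(2/3))
C = log³(n) is O(log³ n)

Therefore, the order from fastest to slowest is: A > B > C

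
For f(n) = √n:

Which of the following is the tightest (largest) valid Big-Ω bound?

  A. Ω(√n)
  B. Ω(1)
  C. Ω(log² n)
A

f(n) = √n is Ω(√n).
All listed options are valid Big-Ω bounds (lower bounds),
but Ω(√n) is the tightest (largest valid bound).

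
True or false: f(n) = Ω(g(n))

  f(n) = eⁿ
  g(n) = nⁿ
False

f(n) = eⁿ is O(eⁿ), and g(n) = nⁿ is O(nⁿ).
Since O(eⁿ) grows slower than O(nⁿ), f(n) = Ω(g(n)) is false.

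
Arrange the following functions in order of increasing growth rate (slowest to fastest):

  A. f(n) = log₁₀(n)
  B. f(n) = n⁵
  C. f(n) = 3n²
A < C < B

Comparing growth rates:
A = log₁₀(n) is O(log n)
C = 3n² is O(n²)
B = n⁵ is O(n⁵)

Therefore, the order from slowest to fastest is: A < C < B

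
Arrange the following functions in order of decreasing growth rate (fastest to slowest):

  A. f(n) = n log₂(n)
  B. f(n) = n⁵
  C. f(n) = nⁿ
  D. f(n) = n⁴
C > B > D > A

Comparing growth rates:
C = nⁿ is O(nⁿ)
B = n⁵ is O(n⁵)
D = n⁴ is O(n⁴)
A = n log₂(n) is O(n log n)

Therefore, the order from fastest to slowest is: C > B > D > A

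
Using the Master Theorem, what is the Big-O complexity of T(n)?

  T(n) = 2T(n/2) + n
Θ(n log n)

Master Theorem: a = 2, b = 2, f(n) = n.
Compute the critical exponent d = log₂(2) = 1.
Compare f(n) = Θ(n) against n^d:
  k = 1 = d, so f(n) = Θ(n^d) — Case 2.
  Work is balanced across levels: T(n) = Θ(n^d log n) = Θ(n log n).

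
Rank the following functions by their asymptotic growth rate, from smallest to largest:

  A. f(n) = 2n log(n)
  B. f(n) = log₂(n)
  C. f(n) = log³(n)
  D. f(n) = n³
B < C < A < D

Comparing growth rates:
B = log₂(n) is O(log n)
C = log³(n) is O(log³ n)
A = 2n log(n) is O(n log n)
D = n³ is O(n³)

Therefore, the order from slowest to fastest is: B < C < A < D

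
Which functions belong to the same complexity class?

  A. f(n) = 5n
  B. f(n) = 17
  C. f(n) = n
A and C

Examining each function:
  A. 5n is O(n)
  B. 17 is O(1)
  C. n is O(n)

Functions A and C both have the same complexity class.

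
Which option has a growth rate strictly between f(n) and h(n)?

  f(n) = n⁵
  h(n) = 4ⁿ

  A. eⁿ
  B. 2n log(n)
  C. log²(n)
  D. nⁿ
A

We need g(n) with n⁵ = o(g(n)) and g(n) = o(4ⁿ), i.e. O(n⁵) ≺ g ≺ O(4ⁿ).
Check each option:
  A. eⁿ — O(eⁿ) is strictly between O(n⁵) and O(4ⁿ) ✓
  B. 2n log(n) — O(n log n) does not grow strictly faster than f(n)
  C. log²(n) — O(log² n) does not grow strictly faster than f(n)
  D. nⁿ — O(nⁿ) does not grow strictly slower than h(n)

Only option A (eⁿ) lies strictly between.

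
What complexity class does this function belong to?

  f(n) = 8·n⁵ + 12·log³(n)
O(n⁵)

The dominant term in 8·n⁵ + 12·log³(n) is 8·n⁵, which is Θ(n⁵).
Lower-order terms (12·log³(n)) are asymptotically negligible.
Constants are absorbed, so the tightest bound is O(n⁵).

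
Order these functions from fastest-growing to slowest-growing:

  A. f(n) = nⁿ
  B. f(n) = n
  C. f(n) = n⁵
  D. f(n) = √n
A > C > B > D

Comparing growth rates:
A = nⁿ is O(nⁿ)
C = n⁵ is O(n⁵)
B = n is O(n)
D = √n is O(√n)

Therefore, the order from fastest to slowest is: A > C > B > D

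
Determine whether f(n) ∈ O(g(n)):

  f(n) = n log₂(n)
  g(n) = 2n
False

f(n) = n log₂(n) is O(n log n), and g(n) = 2n is O(n).
Since O(n log n) grows faster than O(n), f(n) = O(g(n)) is false.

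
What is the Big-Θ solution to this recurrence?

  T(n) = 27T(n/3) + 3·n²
Θ(n³)

Master Theorem: a = 27, b = 3, f(n) = 3·n².
Compute the critical exponent d = log₃(27) = 3.
Compare f(n) = Θ(n²) against n^d:
  k = 2 < d = 3, so f(n) = O(n^(d-ε)) — Case 1.
  The recursion cost dominates: T(n) = Θ(n^d) = Θ(n³).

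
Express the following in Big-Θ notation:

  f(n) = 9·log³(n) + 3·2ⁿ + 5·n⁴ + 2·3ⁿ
Θ(3ⁿ)

Order the terms by growth rate: 9·log³(n) ≺ 5·n⁴ ≺ 3·2ⁿ ≺ 2·3ⁿ.
The fastest-growing term 2·3ⁿ dominates as n → ∞; dropping its constant factor gives Θ(3ⁿ).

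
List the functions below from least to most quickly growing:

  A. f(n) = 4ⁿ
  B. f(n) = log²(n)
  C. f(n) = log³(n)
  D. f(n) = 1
D < B < C < A

Comparing growth rates:
D = 1 is O(1)
B = log²(n) is O(log² n)
C = log³(n) is O(log³ n)
A = 4ⁿ is O(4ⁿ)

Therefore, the order from slowest to fastest is: D < B < C < A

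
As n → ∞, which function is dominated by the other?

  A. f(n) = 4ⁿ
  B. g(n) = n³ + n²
B

f(n) = 4ⁿ is O(4ⁿ), while g(n) = n³ + n² is O(n³).
Since O(n³) grows slower than O(4ⁿ), g(n) is dominated.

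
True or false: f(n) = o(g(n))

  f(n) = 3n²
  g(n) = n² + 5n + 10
False

f(n) = 3n² is O(n²), and g(n) = n² + 5n + 10 is O(n²).
Since they have the same growth rate, f(n) = o(g(n)) is false.
(f = o(g) requires f to grow strictly slower, not equal.)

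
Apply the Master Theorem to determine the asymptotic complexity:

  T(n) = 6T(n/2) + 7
Θ(n^log₂(6))

Master Theorem: a = 6, b = 2, f(n) = 7.
Compute the critical exponent d = log₂(6) = 2.585.
Compare f(n) = Θ(1) against n^d:
  k = 0 < d = 2.585, so f(n) = O(n^(d-ε)) — Case 1.
  The recursion cost dominates: T(n) = Θ(n^d) = Θ(n^log₂(6)).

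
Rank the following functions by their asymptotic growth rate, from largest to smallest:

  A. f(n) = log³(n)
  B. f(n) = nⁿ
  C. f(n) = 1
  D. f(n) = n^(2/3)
B > D > A > C

Comparing growth rates:
B = nⁿ is O(nⁿ)
D = n^(2/3) is O(n^(2/3))
A = log³(n) is O(log³ n)
C = 1 is O(1)

Therefore, the order from fastest to slowest is: B > D > A > C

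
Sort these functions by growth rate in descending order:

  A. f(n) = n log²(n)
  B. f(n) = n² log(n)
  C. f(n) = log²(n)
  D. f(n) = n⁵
D > B > A > C

Comparing growth rates:
D = n⁵ is O(n⁵)
B = n² log(n) is O(n² log n)
A = n log²(n) is O(n log² n)
C = log²(n) is O(log² n)

Therefore, the order from fastest to slowest is: D > B > A > C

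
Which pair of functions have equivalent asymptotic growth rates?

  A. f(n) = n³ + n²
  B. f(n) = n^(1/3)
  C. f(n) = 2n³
A and C

Examining each function:
  A. n³ + n² is O(n³)
  B. n^(1/3) is O(n^(1/3))
  C. 2n³ is O(n³)

Functions A and C both have the same complexity class.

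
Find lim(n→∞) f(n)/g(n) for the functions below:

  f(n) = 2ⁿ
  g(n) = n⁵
∞

Since 2ⁿ (O(2ⁿ)) grows faster than n⁵ (O(n⁵)),
the ratio f(n)/g(n) → ∞ as n → ∞.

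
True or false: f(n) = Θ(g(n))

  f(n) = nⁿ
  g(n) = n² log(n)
False

f(n) = nⁿ is O(nⁿ), and g(n) = n² log(n) is O(n² log n).
Since they have different growth rates, f(n) = Θ(g(n)) is false.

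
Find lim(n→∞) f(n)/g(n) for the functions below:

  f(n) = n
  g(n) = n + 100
1

Since n and n + 100 have the same growth rate (O(n)),
the ratio converges to a constant: 1.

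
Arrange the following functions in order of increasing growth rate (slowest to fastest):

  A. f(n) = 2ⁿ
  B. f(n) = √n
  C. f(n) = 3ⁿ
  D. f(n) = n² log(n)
B < D < A < C

Comparing growth rates:
B = √n is O(√n)
D = n² log(n) is O(n² log n)
A = 2ⁿ is O(2ⁿ)
C = 3ⁿ is O(3ⁿ)

Therefore, the order from slowest to fastest is: B < D < A < C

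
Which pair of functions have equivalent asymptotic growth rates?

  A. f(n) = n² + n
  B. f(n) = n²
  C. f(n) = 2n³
A and B

Examining each function:
  A. n² + n is O(n²)
  B. n² is O(n²)
  C. 2n³ is O(n³)

Functions A and B both have the same complexity class.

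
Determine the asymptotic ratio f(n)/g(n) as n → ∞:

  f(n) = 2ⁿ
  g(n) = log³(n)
∞

Since 2ⁿ (O(2ⁿ)) grows faster than log³(n) (O(log³ n)),
the ratio f(n)/g(n) → ∞ as n → ∞.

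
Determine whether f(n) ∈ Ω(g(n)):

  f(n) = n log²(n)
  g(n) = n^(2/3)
True

f(n) = n log²(n) is O(n log² n), and g(n) = n^(2/3) is O(n^(2/3)).
Since O(n log² n) grows at least as fast as O(n^(2/3)), f(n) = Ω(g(n)) is true.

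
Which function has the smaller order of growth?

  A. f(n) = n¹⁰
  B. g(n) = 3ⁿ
A

f(n) = n¹⁰ is O(n¹⁰), while g(n) = 3ⁿ is O(3ⁿ).
Since O(n¹⁰) grows slower than O(3ⁿ), f(n) is dominated.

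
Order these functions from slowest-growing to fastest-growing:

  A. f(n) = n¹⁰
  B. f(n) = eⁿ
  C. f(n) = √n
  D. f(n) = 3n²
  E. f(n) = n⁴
C < D < E < A < B

Comparing growth rates:
C = √n is O(√n)
D = 3n² is O(n²)
E = n⁴ is O(n⁴)
A = n¹⁰ is O(n¹⁰)
B = eⁿ is O(eⁿ)

Therefore, the order from slowest to fastest is: C < D < E < A < B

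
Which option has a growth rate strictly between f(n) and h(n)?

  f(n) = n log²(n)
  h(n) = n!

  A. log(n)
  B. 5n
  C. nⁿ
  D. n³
D

We need g(n) with n log²(n) = o(g(n)) and g(n) = o(n!), i.e. O(n log² n) ≺ g ≺ O(n!).
Check each option:
  A. log(n) — O(log n) does not grow strictly faster than f(n)
  B. 5n — O(n) does not grow strictly faster than f(n)
  C. nⁿ — O(nⁿ) does not grow strictly slower than h(n)
  D. n³ — O(n³) is strictly between O(n log² n) and O(n!) ✓

Only option D (n³) lies strictly between.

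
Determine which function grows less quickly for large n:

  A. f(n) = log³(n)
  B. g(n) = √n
A

f(n) = log³(n) is O(log³ n), while g(n) = √n is O(√n).
Since O(log³ n) grows slower than O(√n), f(n) is dominated.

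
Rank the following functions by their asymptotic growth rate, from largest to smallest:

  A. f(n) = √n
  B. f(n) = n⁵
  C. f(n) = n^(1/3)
B > A > C

Comparing growth rates:
B = n⁵ is O(n⁵)
A = √n is O(√n)
C = n^(1/3) is O(n^(1/3))

Therefore, the order from fastest to slowest is: B > A > C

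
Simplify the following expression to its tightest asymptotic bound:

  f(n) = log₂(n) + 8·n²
Θ(n²)

Order the terms by growth rate: log₂(n) ≺ 8·n².
The fastest-growing term 8·n² dominates as n → ∞; dropping its constant factor gives Θ(n²).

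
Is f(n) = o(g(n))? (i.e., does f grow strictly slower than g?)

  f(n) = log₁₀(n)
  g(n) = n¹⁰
True

f(n) = log₁₀(n) is O(log n), and g(n) = n¹⁰ is O(n¹⁰).
Since O(log n) grows strictly slower than O(n¹⁰), f(n) = o(g(n)) is true.
This means lim(n→∞) f(n)/g(n) = 0.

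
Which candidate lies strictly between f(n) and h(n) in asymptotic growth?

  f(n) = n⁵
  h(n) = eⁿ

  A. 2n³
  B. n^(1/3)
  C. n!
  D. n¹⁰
D

We need g(n) with n⁵ = o(g(n)) and g(n) = o(eⁿ), i.e. O(n⁵) ≺ g ≺ O(eⁿ).
Check each option:
  A. 2n³ — O(n³) does not grow strictly faster than f(n)
  B. n^(1/3) — O(n^(1/3)) does not grow strictly faster than f(n)
  C. n! — O(n!) does not grow strictly slower than h(n)
  D. n¹⁰ — O(n¹⁰) is strictly between O(n⁵) and O(eⁿ) ✓

Only option D (n¹⁰) lies strictly between.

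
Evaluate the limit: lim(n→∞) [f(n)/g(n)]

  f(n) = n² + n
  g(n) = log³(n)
∞

Since n² + n (O(n²)) grows faster than log³(n) (O(log³ n)),
the ratio f(n)/g(n) → ∞ as n → ∞.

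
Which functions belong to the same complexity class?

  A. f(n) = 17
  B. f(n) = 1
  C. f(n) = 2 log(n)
A and B

Examining each function:
  A. 17 is O(1)
  B. 1 is O(1)
  C. 2 log(n) is O(log n)

Functions A and B both have the same complexity class.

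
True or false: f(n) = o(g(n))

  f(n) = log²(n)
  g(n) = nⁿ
True

f(n) = log²(n) is O(log² n), and g(n) = nⁿ is O(nⁿ).
Since O(log² n) grows strictly slower than O(nⁿ), f(n) = o(g(n)) is true.
This means lim(n→∞) f(n)/g(n) = 0.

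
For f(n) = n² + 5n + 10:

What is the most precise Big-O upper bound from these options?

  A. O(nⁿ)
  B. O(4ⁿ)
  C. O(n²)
C

f(n) = n² + 5n + 10 is O(n²).
All listed options are valid Big-O bounds (upper bounds),
but O(n²) is the tightest (smallest valid bound).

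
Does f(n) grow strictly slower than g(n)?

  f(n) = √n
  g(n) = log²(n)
False

f(n) = √n is O(√n), and g(n) = log²(n) is O(log² n).
Since O(√n) grows faster than or equal to O(log² n), f(n) = o(g(n)) is false.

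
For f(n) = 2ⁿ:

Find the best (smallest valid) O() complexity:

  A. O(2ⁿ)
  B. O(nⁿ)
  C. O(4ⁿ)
A

f(n) = 2ⁿ is O(2ⁿ).
All listed options are valid Big-O bounds (upper bounds),
but O(2ⁿ) is the tightest (smallest valid bound).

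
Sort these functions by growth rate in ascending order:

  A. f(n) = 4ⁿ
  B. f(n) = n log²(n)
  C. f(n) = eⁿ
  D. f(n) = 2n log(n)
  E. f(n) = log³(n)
E < D < B < C < A

Comparing growth rates:
E = log³(n) is O(log³ n)
D = 2n log(n) is O(n log n)
B = n log²(n) is O(n log² n)
C = eⁿ is O(eⁿ)
A = 4ⁿ is O(4ⁿ)

Therefore, the order from slowest to fastest is: E < D < B < C < A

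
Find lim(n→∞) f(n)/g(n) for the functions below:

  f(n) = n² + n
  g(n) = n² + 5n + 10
1

Since n² + n and n² + 5n + 10 have the same growth rate (O(n²)),
the ratio converges to a constant: 1.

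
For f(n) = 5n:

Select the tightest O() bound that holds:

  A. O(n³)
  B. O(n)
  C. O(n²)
B

f(n) = 5n is O(n).
All listed options are valid Big-O bounds (upper bounds),
but O(n) is the tightest (smallest valid bound).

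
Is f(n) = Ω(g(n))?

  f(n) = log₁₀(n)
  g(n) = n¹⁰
False

f(n) = log₁₀(n) is O(log n), and g(n) = n¹⁰ is O(n¹⁰).
Since O(log n) grows slower than O(n¹⁰), f(n) = Ω(g(n)) is false.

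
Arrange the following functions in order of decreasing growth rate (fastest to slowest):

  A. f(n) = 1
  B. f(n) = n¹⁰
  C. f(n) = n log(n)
B > C > A

Comparing growth rates:
B = n¹⁰ is O(n¹⁰)
C = n log(n) is O(n log n)
A = 1 is O(1)

Therefore, the order from fastest to slowest is: B > C > A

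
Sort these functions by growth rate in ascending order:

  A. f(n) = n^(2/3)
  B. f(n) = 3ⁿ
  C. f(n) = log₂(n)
C < A < B

Comparing growth rates:
C = log₂(n) is O(log n)
A = n^(2/3) is O(n^(2/3))
B = 3ⁿ is O(3ⁿ)

Therefore, the order from slowest to fastest is: C < A < B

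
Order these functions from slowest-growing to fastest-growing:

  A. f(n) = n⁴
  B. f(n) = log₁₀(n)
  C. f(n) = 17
C < B < A

Comparing growth rates:
C = 17 is O(1)
B = log₁₀(n) is O(log n)
A = n⁴ is O(n⁴)

Therefore, the order from slowest to fastest is: C < B < A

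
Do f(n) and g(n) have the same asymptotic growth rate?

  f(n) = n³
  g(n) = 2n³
True

f(n) = n³ and g(n) = 2n³ are both O(n³).
Since they have the same asymptotic growth rate, f(n) = Θ(g(n)) is true.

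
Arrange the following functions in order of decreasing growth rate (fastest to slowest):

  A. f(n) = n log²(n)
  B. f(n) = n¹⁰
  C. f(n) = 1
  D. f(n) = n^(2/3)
B > A > D > C

Comparing growth rates:
B = n¹⁰ is O(n¹⁰)
A = n log²(n) is O(n log² n)
D = n^(2/3) is O(n^(2/3))
C = 1 is O(1)

Therefore, the order from fastest to slowest is: B > A > D > C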